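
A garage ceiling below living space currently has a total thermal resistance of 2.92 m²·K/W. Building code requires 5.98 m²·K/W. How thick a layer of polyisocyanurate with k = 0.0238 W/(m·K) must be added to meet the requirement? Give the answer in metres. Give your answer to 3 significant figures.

0.0728 m

ΔR = 5.98 − 2.92 = 3.06 m²·K/W
L = ΔR × k = 3.06 × 0.0238 = 0.07283 m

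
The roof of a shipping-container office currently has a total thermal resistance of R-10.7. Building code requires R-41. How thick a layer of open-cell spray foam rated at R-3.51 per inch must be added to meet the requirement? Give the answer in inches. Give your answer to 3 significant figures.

ΔR = 41 − 10.7 = 30.3 ft²·°F·h/BTU
L = ΔR / (R/in) = 30.3/3.51 = 8.632 in

8.63 in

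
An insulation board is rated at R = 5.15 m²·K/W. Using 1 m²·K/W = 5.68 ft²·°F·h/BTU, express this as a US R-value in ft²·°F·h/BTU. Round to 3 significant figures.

R_US = 5.15 × 5.68 = 29.25

29.3 ft²·°F·h/BTU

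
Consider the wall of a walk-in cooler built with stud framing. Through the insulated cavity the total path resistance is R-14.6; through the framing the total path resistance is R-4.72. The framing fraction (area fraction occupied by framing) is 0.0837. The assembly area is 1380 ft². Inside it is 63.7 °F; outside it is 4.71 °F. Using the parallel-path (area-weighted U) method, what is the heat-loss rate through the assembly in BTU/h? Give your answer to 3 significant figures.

U_eff = 0.9163/14.6 + 0.0837/4.72 = 0.06276 + 0.01773 = 0.08049
R_eff = 1/U_eff = 12.42 ft²·°F·h/BTU
Q = 1380 × (63.7 − 4.71) / 12.42 = 6553 BTU/h

6550 BTU/h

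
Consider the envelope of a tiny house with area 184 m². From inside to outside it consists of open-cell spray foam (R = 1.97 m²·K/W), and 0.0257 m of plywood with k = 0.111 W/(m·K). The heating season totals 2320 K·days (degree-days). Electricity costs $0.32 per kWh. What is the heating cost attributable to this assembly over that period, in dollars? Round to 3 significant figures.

1490 dollars

0.0257/0.111 = 0.2315
R_total = 1.97 + 0.2315 = 2.202 m²·K/W
E = A × HDD × 24 / R / 1000 = 184 × 2320 × 24 / 2.202 / 1000 = 4654 kWh
Cost = 4654 × 0.32 = $1489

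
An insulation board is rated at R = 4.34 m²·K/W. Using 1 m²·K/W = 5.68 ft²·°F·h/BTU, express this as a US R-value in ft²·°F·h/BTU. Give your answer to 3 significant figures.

24.7 ft²·°F·h/BTU

R_US = 4.34 × 5.68 = 24.65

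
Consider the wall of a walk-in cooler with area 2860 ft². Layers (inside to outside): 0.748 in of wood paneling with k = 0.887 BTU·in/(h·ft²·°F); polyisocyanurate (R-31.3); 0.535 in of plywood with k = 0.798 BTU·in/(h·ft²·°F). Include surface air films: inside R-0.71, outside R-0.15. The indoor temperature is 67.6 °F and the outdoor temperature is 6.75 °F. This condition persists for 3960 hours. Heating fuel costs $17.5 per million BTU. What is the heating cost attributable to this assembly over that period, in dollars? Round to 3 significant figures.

0.748/0.887 = 0.8433
0.535/0.798 = 0.6704
R_total = 0.71 + 0.8433 + 31.3 + 0.6704 + 0.15 = 33.67 ft²·°F·h/BTU
Q = 2860 × (67.6 − 6.75) / 33.67 = 5168 BTU/h
E = 5168 × 3960 = 20470000 BTU
Cost = 20470000/10⁶ × 17.5 = $358.2

358 dollars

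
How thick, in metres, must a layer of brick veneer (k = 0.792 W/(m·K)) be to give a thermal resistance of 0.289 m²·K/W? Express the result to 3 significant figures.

0.229 m

L = R·k = 0.289 × 0.792 = 0.2289 m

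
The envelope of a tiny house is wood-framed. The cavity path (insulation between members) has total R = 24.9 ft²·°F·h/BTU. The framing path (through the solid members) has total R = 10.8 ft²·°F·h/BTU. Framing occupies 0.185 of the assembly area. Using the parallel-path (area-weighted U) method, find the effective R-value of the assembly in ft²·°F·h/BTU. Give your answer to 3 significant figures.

U_eff = 0.815/24.9 + 0.185/10.8 = 0.03273 + 0.01713 = 0.04986
R_eff = 1/U_eff = 20.06 ft²·°F·h/BTU

20.1 ft²·°F·h/BTU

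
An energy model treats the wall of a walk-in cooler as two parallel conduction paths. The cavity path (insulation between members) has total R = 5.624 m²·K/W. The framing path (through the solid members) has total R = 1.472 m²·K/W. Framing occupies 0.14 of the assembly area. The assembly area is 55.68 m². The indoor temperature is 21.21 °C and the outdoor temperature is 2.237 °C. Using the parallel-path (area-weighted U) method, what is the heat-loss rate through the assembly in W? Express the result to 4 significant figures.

262.0 W

U_eff = 0.86/5.624 + 0.14/1.472 = 0.15292 + 0.095109 = 0.24802
R_eff = 1/U_eff = 4.0319 m²·K/W
Q = 55.68 × (21.21 − 2.237) / 4.0319 = 262.02 W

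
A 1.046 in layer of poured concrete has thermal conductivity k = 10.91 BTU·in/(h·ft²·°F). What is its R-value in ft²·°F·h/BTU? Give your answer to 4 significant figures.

0.09588 ft²·°F·h/BTU

R = L/k = 1.046/10.91 = 0.095875 ft²·°F·h/BTU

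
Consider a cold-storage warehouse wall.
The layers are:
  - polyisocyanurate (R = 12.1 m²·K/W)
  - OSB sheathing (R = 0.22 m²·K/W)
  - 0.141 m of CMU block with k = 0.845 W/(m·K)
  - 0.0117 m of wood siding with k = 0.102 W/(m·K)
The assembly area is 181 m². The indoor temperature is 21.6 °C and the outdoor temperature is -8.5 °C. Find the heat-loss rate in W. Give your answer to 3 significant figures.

432 W

0.141/0.845 = 0.1669
0.0117/0.102 = 0.1147
R_total = 12.1 + 0.22 + 0.1669 + 0.1147 = 12.6 m²·K/W
Q = A·ΔT/R = 181 × (21.6 − (-8.5)) / 12.6 = 432.3 W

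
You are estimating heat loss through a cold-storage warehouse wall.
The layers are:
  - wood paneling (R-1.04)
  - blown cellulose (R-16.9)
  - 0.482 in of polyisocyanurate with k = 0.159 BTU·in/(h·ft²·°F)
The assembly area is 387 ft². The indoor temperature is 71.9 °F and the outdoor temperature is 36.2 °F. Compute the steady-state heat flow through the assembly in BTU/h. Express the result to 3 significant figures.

0.482/0.159 = 3.031
R_total = 1.04 + 16.9 + 3.031 = 20.97 ft²·°F·h/BTU
Q = A·ΔT/R = 387 × (71.9 − 36.2) / 20.97 = 658.8 BTU/h

659 BTU/h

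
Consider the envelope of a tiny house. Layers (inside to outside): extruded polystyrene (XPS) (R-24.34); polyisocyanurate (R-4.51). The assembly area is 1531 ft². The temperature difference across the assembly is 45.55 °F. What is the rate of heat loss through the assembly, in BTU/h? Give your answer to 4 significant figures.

2417 BTU/h

R_total = 24.34 + 4.51 = 28.85 ft²·°F·h/BTU
Q = A·ΔT/R = 1531 × 45.55 / 28.85 = 2417.2 BTU/h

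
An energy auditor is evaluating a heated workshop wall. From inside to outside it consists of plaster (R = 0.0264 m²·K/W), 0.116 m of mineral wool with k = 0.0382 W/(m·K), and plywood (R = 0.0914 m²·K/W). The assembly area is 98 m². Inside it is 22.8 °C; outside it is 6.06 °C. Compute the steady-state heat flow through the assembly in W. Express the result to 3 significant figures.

520 W

0.116/0.0382 = 3.037
R_total = 0.0264 + 3.037 + 0.0914 = 3.154 m²·K/W
Q = A·ΔT/R = 98 × (22.8 − 6.06) / 3.154 = 520.1 W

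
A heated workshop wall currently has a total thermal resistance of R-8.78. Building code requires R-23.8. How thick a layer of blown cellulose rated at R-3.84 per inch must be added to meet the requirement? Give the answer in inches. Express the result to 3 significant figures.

ΔR = 23.8 − 8.78 = 15.02 ft²·°F·h/BTU
L = ΔR / (R/in) = 15.02/3.84 = 3.911 in

3.91 in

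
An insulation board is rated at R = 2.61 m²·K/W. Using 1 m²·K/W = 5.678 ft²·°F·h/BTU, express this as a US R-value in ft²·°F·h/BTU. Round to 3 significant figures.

R_US = 2.61 × 5.678 = 14.82

14.8 ft²·°F·h/BTU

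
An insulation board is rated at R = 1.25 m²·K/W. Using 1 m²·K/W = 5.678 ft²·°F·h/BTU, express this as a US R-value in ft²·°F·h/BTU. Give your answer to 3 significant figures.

7.10 ft²·°F·h/BTU

R_US = 1.25 × 5.678 = 7.098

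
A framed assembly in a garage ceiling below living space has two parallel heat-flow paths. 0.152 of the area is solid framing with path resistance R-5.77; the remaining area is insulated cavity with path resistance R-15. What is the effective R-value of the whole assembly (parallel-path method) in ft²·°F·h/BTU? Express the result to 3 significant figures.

U_eff = 0.848/15 + 0.152/5.77 = 0.05653 + 0.02634 = 0.08288
R_eff = 1/U_eff = 12.07 ft²·°F·h/BTU

12.1 ft²·°F·h/BTU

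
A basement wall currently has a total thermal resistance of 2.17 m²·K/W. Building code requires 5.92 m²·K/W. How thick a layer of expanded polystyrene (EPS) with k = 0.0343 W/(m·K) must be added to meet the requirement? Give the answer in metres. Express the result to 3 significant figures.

0.129 m

ΔR = 5.92 − 2.17 = 3.75 m²·K/W
L = ΔR × k = 3.75 × 0.0343 = 0.1286 m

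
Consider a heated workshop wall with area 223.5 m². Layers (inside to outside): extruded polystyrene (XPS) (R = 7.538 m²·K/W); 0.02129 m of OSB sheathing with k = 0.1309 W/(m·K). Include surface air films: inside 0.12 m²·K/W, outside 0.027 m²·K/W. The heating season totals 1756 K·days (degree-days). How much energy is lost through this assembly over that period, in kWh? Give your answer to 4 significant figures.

1200 kWh

0.02129/0.1309 = 0.16264
R_total = 0.12 + 7.538 + 0.16264 + 0.027 = 7.8476 m²·K/W
E = A × HDD × 24 / R / 1000 = 223.5 × 1756 × 24 / 7.8476 / 1000 = 1200.3 kWh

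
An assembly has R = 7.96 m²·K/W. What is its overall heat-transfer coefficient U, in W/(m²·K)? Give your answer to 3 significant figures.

0.126 W/(m²·K)

U = 1/R = 1/7.96 = 0.1256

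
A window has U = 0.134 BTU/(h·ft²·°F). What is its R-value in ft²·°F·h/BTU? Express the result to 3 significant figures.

R = 1/U = 1/0.134 = 7.463

7.46 ft²·°F·h/BTU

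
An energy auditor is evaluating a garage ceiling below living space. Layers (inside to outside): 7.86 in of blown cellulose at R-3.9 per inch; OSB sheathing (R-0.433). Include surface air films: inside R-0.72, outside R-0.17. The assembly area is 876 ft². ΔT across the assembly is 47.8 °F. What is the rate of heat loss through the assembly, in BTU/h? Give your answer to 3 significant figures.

1310 BTU/h

7.86 × 3.9 = 30.65
R_total = 0.72 + 30.65 + 0.433 + 0.17 = 31.98 ft²·°F·h/BTU
Q = A·ΔT/R = 876 × 47.8 / 31.98 = 1309 BTU/h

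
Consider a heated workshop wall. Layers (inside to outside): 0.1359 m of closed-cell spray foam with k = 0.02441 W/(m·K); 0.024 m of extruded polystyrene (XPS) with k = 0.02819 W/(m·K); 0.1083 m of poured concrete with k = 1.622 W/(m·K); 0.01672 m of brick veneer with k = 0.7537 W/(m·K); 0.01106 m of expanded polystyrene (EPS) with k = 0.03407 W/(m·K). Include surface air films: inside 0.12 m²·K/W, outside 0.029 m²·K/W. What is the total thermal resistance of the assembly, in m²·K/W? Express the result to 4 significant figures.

6.981 m²·K/W

0.1359/0.02441 = 5.5674
0.024/0.02819 = 0.85137
0.1083/1.622 = 0.066769
0.01672/0.7537 = 0.022184
0.01106/0.03407 = 0.32463
R_total = 0.12 + 5.5674 + 0.85137 + 0.066769 + 0.022184 + 0.32463 + 0.029 = 6.9813 m²·K/W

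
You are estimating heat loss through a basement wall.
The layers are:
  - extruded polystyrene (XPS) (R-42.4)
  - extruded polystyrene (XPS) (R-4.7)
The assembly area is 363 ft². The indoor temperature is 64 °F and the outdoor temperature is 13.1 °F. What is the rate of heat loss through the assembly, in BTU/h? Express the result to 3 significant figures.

R_total = 42.4 + 4.7 = 47.1 ft²·°F·h/BTU
Q = A·ΔT/R = 363 × (64 − 13.1) / 47.1 = 392.3 BTU/h

392 BTU/h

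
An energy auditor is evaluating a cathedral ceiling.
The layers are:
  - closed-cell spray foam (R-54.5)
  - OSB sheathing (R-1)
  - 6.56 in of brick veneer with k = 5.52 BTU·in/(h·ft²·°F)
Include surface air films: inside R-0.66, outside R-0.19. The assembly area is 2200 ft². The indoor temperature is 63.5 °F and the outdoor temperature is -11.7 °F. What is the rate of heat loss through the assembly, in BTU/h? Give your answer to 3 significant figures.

6.56/5.52 = 1.188
R_total = 0.66 + 54.5 + 1 + 1.188 + 0.19 = 57.54 ft²·°F·h/BTU
Q = A·ΔT/R = 2200 × (63.5 − (-11.7)) / 57.54 = 2875 BTU/h

2880 BTU/h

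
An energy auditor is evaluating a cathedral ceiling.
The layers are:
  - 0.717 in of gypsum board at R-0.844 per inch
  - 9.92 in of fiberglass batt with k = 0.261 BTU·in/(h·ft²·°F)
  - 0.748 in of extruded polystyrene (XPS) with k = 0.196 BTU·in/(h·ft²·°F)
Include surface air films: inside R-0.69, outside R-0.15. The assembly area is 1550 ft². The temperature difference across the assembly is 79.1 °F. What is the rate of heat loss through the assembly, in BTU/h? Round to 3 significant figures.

0.717 × 0.844 = 0.6051
9.92/0.261 = 38.01
0.748/0.196 = 3.816
R_total = 0.69 + 0.6051 + 38.01 + 3.816 + 0.15 = 43.27 ft²·°F·h/BTU
Q = A·ΔT/R = 1550 × 79.1 / 43.27 = 2834 BTU/h

2830 BTU/h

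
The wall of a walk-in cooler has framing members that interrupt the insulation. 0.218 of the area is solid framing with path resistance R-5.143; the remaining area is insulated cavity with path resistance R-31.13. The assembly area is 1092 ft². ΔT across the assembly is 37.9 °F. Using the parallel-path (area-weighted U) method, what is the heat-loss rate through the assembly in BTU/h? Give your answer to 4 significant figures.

U_eff = 0.782/31.13 + 0.218/5.143 = 0.02512 + 0.042388 = 0.067508
R_eff = 1/U_eff = 14.813 ft²·°F·h/BTU
Q = 1092 × 37.9 / 14.813 = 2793.9 BTU/h

2794 BTU/h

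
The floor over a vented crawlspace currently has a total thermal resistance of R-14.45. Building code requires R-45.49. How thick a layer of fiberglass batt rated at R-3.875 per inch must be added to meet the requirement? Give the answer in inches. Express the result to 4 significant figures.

8.010 in

ΔR = 45.49 − 14.45 = 31.04 ft²·°F·h/BTU
L = ΔR / (R/in) = 31.04/3.875 = 8.0103 in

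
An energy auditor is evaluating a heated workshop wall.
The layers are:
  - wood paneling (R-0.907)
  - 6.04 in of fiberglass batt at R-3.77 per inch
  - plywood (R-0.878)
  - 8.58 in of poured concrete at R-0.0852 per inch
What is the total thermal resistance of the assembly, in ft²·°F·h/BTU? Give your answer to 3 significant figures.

25.3 ft²·°F·h/BTU

6.04 × 3.77 = 22.77
8.58 × 0.0852 = 0.731
R_total = 0.907 + 22.77 + 0.878 + 0.731 = 25.29 ft²·°F·h/BTU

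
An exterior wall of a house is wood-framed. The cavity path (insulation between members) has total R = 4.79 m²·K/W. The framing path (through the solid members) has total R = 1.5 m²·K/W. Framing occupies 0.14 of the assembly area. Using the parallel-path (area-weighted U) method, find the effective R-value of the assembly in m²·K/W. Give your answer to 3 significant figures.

3.66 m²·K/W

U_eff = 0.86/4.79 + 0.14/1.5 = 0.1795 + 0.09333 = 0.2729
R_eff = 1/U_eff = 3.665 m²·K/W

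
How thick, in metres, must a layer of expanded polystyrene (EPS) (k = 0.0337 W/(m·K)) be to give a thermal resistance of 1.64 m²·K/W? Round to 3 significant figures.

L = R·k = 1.64 × 0.0337 = 0.05527 m

0.0553 m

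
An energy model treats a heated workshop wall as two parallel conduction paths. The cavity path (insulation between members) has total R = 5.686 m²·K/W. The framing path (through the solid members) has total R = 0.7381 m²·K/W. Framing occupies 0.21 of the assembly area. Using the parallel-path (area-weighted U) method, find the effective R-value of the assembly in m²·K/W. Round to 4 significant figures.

U_eff = 0.79/5.686 + 0.21/0.7381 = 0.13894 + 0.28451 = 0.42345
R_eff = 1/U_eff = 2.3615 m²·K/W

2.362 m²·K/W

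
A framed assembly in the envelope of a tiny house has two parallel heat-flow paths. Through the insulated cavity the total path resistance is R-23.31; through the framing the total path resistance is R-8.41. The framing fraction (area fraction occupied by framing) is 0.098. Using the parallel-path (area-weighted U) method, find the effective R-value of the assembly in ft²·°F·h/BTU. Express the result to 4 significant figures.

U_eff = 0.902/23.31 + 0.098/8.41 = 0.038696 + 0.011653 = 0.050349
R_eff = 1/U_eff = 19.862 ft²·°F·h/BTU

19.86 ft²·°F·h/BTU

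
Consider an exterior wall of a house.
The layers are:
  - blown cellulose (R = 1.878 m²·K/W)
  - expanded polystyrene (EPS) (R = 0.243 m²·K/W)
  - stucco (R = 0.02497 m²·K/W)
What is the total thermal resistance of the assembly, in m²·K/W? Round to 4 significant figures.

2.146 m²·K/W

R_total = 1.878 + 0.243 + 0.02497 = 2.146 m²·K/W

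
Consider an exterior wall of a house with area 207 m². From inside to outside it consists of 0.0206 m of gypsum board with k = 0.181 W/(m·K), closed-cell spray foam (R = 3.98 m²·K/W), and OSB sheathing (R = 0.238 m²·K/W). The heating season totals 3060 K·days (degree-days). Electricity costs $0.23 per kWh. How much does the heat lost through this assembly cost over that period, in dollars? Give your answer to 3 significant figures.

0.0206/0.181 = 0.1138
R_total = 0.1138 + 3.98 + 0.238 = 4.332 m²·K/W
E = A × HDD × 24 / R / 1000 = 207 × 3060 × 24 / 4.332 / 1000 = 3509 kWh
Cost = 3509 × 0.23 = $807.2

807 dollars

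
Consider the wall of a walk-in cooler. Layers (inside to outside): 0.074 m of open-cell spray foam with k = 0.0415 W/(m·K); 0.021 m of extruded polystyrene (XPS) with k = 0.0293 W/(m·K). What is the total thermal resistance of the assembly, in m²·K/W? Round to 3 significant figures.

2.50 m²·K/W

0.074/0.0415 = 1.783
0.021/0.0293 = 0.7167
R_total = 1.783 + 0.7167 = 2.5 m²·K/W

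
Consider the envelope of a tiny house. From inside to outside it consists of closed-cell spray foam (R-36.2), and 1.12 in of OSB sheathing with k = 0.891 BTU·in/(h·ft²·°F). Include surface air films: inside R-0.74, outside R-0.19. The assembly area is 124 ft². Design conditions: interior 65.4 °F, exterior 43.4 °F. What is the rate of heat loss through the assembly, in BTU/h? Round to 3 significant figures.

71.1 BTU/h

1.12/0.891 = 1.257
R_total = 0.74 + 36.2 + 1.257 + 0.19 = 38.39 ft²·°F·h/BTU
Q = A·ΔT/R = 124 × (65.4 − 43.4) / 38.39 = 71.07 BTU/h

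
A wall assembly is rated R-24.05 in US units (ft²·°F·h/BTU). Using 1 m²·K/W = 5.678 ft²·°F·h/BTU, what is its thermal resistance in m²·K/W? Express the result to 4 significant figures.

4.236 m²·K/W

R_SI = 24.05/5.678 = 4.2356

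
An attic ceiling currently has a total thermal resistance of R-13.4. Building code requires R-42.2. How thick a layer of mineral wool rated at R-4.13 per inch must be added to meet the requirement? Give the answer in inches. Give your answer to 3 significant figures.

ΔR = 42.2 − 13.4 = 28.8 ft²·°F·h/BTU
L = ΔR / (R/in) = 28.8/4.13 = 6.973 in

6.97 in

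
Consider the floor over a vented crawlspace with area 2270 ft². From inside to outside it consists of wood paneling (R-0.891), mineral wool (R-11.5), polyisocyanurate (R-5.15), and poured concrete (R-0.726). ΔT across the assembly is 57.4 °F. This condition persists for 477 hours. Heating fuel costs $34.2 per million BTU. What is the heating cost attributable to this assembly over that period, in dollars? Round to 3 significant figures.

R_total = 0.891 + 11.5 + 5.15 + 0.726 = 18.27 ft²·°F·h/BTU
Q = 2270 × 57.4 / 18.27 = 7133 BTU/h
E = 7133 × 477 = 3402000 BTU
Cost = 3402000/10⁶ × 34.2 = $116.4

116 dollars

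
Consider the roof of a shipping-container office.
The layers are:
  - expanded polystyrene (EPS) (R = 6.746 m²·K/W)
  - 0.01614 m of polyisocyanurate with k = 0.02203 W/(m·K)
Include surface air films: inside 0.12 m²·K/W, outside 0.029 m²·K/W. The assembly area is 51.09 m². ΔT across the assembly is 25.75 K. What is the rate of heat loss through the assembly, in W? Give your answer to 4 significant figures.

172.5 W

0.01614/0.02203 = 0.73264
R_total = 0.12 + 6.746 + 0.73264 + 0.029 = 7.6276 m²·K/W
Q = A·ΔT/R = 51.09 × 25.75 / 7.6276 = 172.47 W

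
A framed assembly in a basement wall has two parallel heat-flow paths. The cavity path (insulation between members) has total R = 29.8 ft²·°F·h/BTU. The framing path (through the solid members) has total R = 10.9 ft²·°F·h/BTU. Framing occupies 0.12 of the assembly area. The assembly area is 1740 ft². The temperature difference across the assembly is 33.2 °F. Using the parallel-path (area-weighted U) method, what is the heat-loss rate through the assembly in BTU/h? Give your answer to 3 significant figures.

U_eff = 0.88/29.8 + 0.12/10.9 = 0.02953 + 0.01101 = 0.04054
R_eff = 1/U_eff = 24.67 ft²·°F·h/BTU
Q = 1740 × 33.2 / 24.67 = 2342 BTU/h

2340 BTU/h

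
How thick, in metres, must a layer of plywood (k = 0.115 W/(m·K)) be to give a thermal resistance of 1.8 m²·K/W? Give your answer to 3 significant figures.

0.207 m

L = R·k = 1.8 × 0.115 = 0.207 m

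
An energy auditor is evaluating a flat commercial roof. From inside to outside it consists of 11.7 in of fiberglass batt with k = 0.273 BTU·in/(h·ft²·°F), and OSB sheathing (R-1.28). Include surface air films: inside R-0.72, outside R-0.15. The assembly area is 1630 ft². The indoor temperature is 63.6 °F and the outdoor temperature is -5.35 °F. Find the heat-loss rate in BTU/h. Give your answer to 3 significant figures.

2500 BTU/h

11.7/0.273 = 42.86
R_total = 0.72 + 42.86 + 1.28 + 0.15 = 45.01 ft²·°F·h/BTU
Q = A·ΔT/R = 1630 × (63.6 − (-5.35)) / 45.01 = 2497 BTU/h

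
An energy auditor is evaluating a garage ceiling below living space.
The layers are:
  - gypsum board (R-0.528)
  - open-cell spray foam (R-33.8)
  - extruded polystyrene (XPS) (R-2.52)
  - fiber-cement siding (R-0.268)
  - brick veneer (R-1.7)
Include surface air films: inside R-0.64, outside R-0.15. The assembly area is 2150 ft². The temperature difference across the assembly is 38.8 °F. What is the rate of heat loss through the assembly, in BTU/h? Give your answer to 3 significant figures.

R_total = 0.64 + 0.528 + 33.8 + 2.52 + 0.268 + 1.7 + 0.15 = 39.61 ft²·°F·h/BTU
Q = A·ΔT/R = 2150 × 38.8 / 39.61 = 2106 BTU/h

2110 BTU/h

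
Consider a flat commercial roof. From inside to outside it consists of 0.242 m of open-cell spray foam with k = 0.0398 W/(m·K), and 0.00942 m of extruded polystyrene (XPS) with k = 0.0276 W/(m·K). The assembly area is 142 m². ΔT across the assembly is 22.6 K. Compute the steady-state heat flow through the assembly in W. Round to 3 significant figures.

0.242/0.0398 = 6.08
0.00942/0.0276 = 0.3413
R_total = 6.08 + 0.3413 = 6.422 m²·K/W
Q = A·ΔT/R = 142 × 22.6 / 6.422 = 499.7 W

500 W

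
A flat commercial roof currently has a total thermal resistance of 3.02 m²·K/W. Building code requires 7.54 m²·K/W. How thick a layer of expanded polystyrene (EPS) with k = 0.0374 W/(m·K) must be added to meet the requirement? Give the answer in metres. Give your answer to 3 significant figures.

0.169 m

ΔR = 7.54 − 3.02 = 4.52 m²·K/W
L = ΔR × k = 4.52 × 0.0374 = 0.169 m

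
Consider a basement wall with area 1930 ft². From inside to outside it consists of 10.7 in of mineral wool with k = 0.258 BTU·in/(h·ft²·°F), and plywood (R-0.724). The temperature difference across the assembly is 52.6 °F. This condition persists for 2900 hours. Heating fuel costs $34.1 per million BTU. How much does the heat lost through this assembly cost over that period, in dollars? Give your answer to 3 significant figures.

238 dollars

10.7/0.258 = 41.47
R_total = 41.47 + 0.724 = 42.2 ft²·°F·h/BTU
Q = 1930 × 52.6 / 42.2 = 2406 BTU/h
E = 2406 × 2900 = 6977000 BTU
Cost = 6977000/10⁶ × 34.1 = $237.9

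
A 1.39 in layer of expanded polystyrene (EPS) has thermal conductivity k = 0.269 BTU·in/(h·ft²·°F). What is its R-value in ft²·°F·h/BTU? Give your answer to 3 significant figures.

R = L/k = 1.39/0.269 = 5.167 ft²·°F·h/BTU

5.17 ft²·°F·h/BTU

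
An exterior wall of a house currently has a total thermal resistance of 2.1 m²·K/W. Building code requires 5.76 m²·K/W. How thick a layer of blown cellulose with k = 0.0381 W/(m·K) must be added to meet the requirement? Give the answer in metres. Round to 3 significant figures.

ΔR = 5.76 − 2.1 = 3.66 m²·K/W
L = ΔR × k = 3.66 × 0.0381 = 0.1394 m

0.139 m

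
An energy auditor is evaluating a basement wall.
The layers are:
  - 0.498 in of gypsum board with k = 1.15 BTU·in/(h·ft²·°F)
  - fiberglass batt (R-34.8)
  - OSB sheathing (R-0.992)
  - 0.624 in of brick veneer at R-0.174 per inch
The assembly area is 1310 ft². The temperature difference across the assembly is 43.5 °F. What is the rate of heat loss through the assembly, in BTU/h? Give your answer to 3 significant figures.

0.498/1.15 = 0.433
0.624 × 0.174 = 0.1086
R_total = 0.433 + 34.8 + 0.992 + 0.1086 = 36.33 ft²·°F·h/BTU
Q = A·ΔT/R = 1310 × 43.5 / 36.33 = 1568 BTU/h

1570 BTU/h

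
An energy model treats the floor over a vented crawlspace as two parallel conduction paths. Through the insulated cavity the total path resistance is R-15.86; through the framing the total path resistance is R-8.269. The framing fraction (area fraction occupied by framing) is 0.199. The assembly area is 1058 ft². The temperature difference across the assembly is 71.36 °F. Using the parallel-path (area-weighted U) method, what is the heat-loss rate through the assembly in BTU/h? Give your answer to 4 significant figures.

5630 BTU/h

U_eff = 0.801/15.86 + 0.199/8.269 = 0.050504 + 0.024066 = 0.07457
R_eff = 1/U_eff = 13.41 ft²·°F·h/BTU
Q = 1058 × 71.36 / 13.41 = 5630 BTU/h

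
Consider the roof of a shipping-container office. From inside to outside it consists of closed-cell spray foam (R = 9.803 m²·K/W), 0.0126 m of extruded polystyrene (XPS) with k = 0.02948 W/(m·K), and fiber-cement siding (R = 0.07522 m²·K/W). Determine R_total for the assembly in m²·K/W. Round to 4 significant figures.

10.31 m²·K/W

0.0126/0.02948 = 0.42741
R_total = 9.803 + 0.42741 + 0.07522 = 10.306 m²·K/W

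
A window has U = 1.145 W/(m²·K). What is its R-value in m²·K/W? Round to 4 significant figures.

R = 1/U = 1/1.145 = 0.87336

0.8734 m²·K/W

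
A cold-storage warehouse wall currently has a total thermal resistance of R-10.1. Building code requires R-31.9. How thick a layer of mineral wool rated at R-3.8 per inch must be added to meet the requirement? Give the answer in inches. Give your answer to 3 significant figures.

ΔR = 31.9 − 10.1 = 21.8 ft²·°F·h/BTU
L = ΔR / (R/in) = 21.8/3.8 = 5.737 in

5.74 in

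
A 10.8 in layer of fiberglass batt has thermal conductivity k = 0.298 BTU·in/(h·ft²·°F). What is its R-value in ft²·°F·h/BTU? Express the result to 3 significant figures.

36.2 ft²·°F·h/BTU

R = L/k = 10.8/0.298 = 36.24 ft²·°F·h/BTU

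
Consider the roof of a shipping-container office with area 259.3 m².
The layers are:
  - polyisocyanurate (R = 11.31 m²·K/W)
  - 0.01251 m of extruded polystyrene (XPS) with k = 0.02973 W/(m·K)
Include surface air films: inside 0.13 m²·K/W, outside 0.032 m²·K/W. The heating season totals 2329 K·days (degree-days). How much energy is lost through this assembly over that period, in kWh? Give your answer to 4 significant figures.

0.01251/0.02973 = 0.42079
R_total = 0.13 + 11.31 + 0.42079 + 0.032 = 11.893 m²·K/W
E = A × HDD × 24 / R / 1000 = 259.3 × 2329 × 24 / 11.893 / 1000 = 1218.7 kWh

1219 kWh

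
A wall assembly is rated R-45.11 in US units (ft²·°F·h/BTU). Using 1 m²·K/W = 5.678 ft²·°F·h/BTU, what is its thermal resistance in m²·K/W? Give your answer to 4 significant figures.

7.945 m²·K/W

R_SI = 45.11/5.678 = 7.9447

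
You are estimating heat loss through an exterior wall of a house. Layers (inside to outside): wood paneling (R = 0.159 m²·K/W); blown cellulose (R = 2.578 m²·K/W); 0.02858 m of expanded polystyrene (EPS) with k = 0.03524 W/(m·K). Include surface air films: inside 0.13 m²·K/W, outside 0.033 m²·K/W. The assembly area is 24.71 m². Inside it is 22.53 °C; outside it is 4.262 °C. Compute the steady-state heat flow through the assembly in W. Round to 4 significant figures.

121.6 W

0.02858/0.03524 = 0.81101
R_total = 0.13 + 0.159 + 2.578 + 0.81101 + 0.033 = 3.711 m²·K/W
Q = A·ΔT/R = 24.71 × (22.53 − 4.262) / 3.711 = 121.64 W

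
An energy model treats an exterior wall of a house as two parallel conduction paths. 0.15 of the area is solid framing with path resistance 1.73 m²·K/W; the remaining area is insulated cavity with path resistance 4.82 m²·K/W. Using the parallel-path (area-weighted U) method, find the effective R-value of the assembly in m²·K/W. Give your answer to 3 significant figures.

U_eff = 0.85/4.82 + 0.15/1.73 = 0.1763 + 0.08671 = 0.2631
R_eff = 1/U_eff = 3.802 m²·K/W

3.80 m²·K/W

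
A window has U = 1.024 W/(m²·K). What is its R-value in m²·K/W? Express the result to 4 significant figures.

0.9766 m²·K/W

R = 1/U = 1/1.024 = 0.97656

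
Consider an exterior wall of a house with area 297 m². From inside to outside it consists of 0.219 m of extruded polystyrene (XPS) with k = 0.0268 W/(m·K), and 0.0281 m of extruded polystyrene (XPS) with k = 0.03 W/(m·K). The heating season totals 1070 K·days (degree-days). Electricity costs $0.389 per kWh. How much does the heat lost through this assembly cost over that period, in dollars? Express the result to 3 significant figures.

326 dollars

0.219/0.0268 = 8.172
0.0281/0.03 = 0.9367
R_total = 8.172 + 0.9367 = 9.108 m²·K/W
E = A × HDD × 24 / R / 1000 = 297 × 1070 × 24 / 9.108 / 1000 = 837.4 kWh
Cost = 837.4 × 0.389 = $325.7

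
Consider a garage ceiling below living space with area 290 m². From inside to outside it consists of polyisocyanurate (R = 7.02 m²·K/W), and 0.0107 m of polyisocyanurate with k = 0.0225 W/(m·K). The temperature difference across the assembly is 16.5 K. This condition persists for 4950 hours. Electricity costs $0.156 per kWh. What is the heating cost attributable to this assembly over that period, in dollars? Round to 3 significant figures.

493 dollars

0.0107/0.0225 = 0.4756
R_total = 7.02 + 0.4756 = 7.496 m²·K/W
Q = 290 × 16.5 / 7.496 = 638.4 W
E = 638.4 W × 4950 h / 1000 = 3160 kWh
Cost = 3160 × 0.156 = $493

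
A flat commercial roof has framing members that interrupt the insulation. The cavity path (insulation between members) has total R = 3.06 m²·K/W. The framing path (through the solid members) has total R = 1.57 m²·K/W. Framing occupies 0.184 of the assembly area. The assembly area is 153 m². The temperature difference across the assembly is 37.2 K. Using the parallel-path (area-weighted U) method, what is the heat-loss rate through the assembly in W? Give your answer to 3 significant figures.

U_eff = 0.816/3.06 + 0.184/1.57 = 0.2667 + 0.1172 = 0.3839
R_eff = 1/U_eff = 2.605 m²·K/W
Q = 153 × 37.2 / 2.605 = 2185 W

2180 W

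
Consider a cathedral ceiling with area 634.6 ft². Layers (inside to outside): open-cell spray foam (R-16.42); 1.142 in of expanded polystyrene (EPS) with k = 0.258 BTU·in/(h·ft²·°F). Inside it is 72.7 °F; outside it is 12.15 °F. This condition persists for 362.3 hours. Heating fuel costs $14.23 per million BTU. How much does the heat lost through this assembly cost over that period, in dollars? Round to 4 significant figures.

1.142/0.258 = 4.4264
R_total = 16.42 + 4.4264 = 20.846 ft²·°F·h/BTU
Q = 634.6 × (72.7 − 12.15) / 20.846 = 1843.2 BTU/h
E = 1843.2 × 362.3 = 667810 BTU
Cost = 667810/10⁶ × 14.23 = $9.5029

9.503 dollars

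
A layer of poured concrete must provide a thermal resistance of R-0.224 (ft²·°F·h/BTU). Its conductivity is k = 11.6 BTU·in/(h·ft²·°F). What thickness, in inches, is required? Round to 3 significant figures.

2.60 in

L = R × k = 0.224 × 11.6 = 2.598 in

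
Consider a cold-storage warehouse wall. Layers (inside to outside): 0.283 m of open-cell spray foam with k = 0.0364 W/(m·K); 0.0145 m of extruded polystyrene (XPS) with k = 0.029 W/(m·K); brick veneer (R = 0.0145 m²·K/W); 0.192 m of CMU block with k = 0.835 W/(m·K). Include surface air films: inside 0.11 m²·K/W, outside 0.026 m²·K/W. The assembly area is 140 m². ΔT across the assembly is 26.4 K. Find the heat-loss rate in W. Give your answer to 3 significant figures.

0.283/0.0364 = 7.775
0.0145/0.029 = 0.5
0.192/0.835 = 0.2299
R_total = 0.11 + 7.775 + 0.5 + 0.0145 + 0.2299 + 0.026 = 8.655 m²·K/W
Q = A·ΔT/R = 140 × 26.4 / 8.655 = 427 W

427 W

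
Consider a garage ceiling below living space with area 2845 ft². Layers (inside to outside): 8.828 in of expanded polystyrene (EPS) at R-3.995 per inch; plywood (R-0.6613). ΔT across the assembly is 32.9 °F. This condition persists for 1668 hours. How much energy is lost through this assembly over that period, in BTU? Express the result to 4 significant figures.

4345000 BTU

8.828 × 3.995 = 35.268
R_total = 35.268 + 0.6613 = 35.929 ft²·°F·h/BTU
Q = 2845 × 32.9 / 35.929 = 2605.1 BTU/h
E = 2605.1 × 1668 = 4345400 BTU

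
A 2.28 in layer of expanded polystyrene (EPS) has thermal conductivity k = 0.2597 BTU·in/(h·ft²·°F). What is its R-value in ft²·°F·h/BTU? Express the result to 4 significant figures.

8.779 ft²·°F·h/BTU

R = L/k = 2.28/0.2597 = 8.7794 ft²·°F·h/BTU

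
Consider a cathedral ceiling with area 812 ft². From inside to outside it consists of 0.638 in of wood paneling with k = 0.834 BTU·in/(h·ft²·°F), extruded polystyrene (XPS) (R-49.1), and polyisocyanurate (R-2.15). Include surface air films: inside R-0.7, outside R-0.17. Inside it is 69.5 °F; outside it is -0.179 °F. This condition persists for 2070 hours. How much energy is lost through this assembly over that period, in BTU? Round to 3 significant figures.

0.638/0.834 = 0.765
R_total = 0.7 + 0.765 + 49.1 + 2.15 + 0.17 = 52.88 ft²·°F·h/BTU
Q = 812 × (69.5 − (-0.179)) / 52.88 = 1070 BTU/h
E = 1070 × 2070 = 2215000 BTU

2210000 BTU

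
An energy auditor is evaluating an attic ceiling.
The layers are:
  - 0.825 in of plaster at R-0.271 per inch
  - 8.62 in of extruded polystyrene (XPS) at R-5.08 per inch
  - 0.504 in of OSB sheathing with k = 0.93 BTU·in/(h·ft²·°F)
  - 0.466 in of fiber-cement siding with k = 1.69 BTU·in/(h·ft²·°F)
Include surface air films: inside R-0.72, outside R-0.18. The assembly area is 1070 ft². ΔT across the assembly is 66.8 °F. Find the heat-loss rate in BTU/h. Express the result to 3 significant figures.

1560 BTU/h

0.825 × 0.271 = 0.2236
8.62 × 5.08 = 43.79
0.504/0.93 = 0.5419
0.466/1.69 = 0.2757
R_total = 0.72 + 0.2236 + 43.79 + 0.5419 + 0.2757 + 0.18 = 45.73 ft²·°F·h/BTU
Q = A·ΔT/R = 1070 × 66.8 / 45.73 = 1563 BTU/h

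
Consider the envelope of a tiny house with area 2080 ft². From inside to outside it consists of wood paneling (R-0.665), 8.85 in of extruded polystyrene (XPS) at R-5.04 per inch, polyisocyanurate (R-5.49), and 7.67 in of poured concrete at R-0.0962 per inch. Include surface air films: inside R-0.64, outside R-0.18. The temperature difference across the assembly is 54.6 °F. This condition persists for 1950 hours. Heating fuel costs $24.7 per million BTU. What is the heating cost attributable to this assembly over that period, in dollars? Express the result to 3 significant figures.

8.85 × 5.04 = 44.6
7.67 × 0.0962 = 0.7379
R_total = 0.64 + 0.665 + 44.6 + 5.49 + 0.7379 + 0.18 = 52.32 ft²·°F·h/BTU
Q = 2080 × 54.6 / 52.32 = 2171 BTU/h
E = 2171 × 1950 = 4233000 BTU
Cost = 4233000/10⁶ × 24.7 = $104.6

105 dollars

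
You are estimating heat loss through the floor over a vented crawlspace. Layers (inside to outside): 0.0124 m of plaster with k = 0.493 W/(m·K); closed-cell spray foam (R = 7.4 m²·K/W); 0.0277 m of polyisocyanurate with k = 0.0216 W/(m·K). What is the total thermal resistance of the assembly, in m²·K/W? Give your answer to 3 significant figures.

0.0124/0.493 = 0.02515
0.0277/0.0216 = 1.282
R_total = 0.02515 + 7.4 + 1.282 = 8.708 m²·K/W

8.71 m²·K/W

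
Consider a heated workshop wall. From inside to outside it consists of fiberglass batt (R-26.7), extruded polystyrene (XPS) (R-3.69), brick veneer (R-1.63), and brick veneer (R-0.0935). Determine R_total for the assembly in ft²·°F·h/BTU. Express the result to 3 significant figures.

32.1 ft²·°F·h/BTU

R_total = 26.7 + 3.69 + 1.63 + 0.0935 = 32.11 ft²·°F·h/BTU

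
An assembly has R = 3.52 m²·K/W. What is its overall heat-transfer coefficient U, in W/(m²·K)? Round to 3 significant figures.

0.284 W/(m²·K)

U = 1/R = 1/3.52 = 0.2841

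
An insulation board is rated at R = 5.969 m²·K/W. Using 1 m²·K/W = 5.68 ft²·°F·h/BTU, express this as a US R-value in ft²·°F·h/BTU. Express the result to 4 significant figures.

33.90 ft²·°F·h/BTU

R_US = 5.969 × 5.68 = 33.904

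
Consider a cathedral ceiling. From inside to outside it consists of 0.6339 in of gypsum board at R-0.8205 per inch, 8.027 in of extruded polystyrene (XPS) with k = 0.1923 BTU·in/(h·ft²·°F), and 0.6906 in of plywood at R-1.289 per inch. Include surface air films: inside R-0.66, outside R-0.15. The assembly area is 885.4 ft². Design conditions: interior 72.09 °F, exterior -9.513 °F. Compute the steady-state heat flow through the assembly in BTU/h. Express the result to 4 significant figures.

1643 BTU/h

0.6339 × 0.8205 = 0.52011
8.027/0.1923 = 41.742
0.6906 × 1.289 = 0.89018
R_total = 0.66 + 0.52011 + 41.742 + 0.89018 + 0.15 = 43.962 ft²·°F·h/BTU
Q = A·ΔT/R = 885.4 × (72.09 − (-9.513)) / 43.962 = 1643.5 BTU/h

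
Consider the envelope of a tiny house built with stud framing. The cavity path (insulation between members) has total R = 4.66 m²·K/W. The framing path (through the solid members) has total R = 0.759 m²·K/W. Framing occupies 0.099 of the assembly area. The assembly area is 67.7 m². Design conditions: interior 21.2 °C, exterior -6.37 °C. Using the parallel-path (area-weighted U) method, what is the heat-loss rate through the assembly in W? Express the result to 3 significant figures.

U_eff = 0.901/4.66 + 0.099/0.759 = 0.1933 + 0.1304 = 0.3238
R_eff = 1/U_eff = 3.088 m²·K/W
Q = 67.7 × (21.2 − (-6.37)) / 3.088 = 604.3 W

604 W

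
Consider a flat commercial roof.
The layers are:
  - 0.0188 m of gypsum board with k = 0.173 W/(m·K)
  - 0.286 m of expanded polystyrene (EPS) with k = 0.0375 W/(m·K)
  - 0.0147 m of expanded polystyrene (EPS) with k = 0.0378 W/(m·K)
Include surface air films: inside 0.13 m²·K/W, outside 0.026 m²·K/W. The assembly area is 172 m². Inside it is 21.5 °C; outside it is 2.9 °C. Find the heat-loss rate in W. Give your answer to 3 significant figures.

0.0188/0.173 = 0.1087
0.286/0.0375 = 7.627
0.0147/0.0378 = 0.3889
R_total = 0.13 + 0.1087 + 7.627 + 0.3889 + 0.026 = 8.28 m²·K/W
Q = A·ΔT/R = 172 × (21.5 − 2.9) / 8.28 = 386.4 W

386 W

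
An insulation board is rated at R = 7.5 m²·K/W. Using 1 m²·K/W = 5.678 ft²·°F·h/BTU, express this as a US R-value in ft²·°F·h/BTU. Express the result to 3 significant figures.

R_US = 7.5 × 5.678 = 42.59

42.6 ft²·°F·h/BTU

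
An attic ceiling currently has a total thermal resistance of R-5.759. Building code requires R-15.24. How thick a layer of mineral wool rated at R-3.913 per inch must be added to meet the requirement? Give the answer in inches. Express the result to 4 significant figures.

ΔR = 15.24 − 5.759 = 9.481 ft²·°F·h/BTU
L = ΔR / (R/in) = 9.481/3.913 = 2.4229 in

2.423 in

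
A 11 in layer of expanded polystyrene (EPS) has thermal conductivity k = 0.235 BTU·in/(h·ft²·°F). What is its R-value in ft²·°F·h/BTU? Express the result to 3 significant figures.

R = L/k = 11/0.235 = 46.81 ft²·°F·h/BTU

46.8 ft²·°F·h/BTU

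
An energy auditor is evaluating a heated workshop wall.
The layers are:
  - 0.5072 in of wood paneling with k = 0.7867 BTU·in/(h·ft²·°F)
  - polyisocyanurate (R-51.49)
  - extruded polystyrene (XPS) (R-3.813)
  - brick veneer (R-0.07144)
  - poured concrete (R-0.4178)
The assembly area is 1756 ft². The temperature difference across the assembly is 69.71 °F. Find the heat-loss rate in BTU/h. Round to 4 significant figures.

2169 BTU/h

0.5072/0.7867 = 0.64472
R_total = 0.64472 + 51.49 + 3.813 + 0.07144 + 0.4178 = 56.437 ft²·°F·h/BTU
Q = A·ΔT/R = 1756 × 69.71 / 56.437 = 2169 BTU/h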